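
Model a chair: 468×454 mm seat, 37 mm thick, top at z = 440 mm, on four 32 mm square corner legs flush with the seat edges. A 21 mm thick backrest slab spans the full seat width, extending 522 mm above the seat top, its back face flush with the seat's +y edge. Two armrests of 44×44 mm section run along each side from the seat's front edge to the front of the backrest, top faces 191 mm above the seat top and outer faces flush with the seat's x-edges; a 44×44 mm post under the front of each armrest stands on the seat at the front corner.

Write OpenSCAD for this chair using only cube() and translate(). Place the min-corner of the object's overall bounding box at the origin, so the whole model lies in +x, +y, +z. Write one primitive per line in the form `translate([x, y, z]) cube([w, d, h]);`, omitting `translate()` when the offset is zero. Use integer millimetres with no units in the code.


translate([0, 0, 403]) cube([468, 454, 37]);
cube([32, 32, 403]);
translate([436, 0, 0]) cube([32, 32, 403]);
translate([0, 422, 0]) cube([32, 32, 403]);
translate([436, 422, 0]) cube([32, 32, 403]);
translate([0, 433, 440]) cube([468, 21, 522]);
translate([0, 0, 587]) cube([44, 433, 44]);
translate([424, 0, 587]) cube([44, 433, 44]);
translate([0, 0, 440]) cube([44, 44, 147]);
translate([424, 0, 440]) cube([44, 44, 147]);


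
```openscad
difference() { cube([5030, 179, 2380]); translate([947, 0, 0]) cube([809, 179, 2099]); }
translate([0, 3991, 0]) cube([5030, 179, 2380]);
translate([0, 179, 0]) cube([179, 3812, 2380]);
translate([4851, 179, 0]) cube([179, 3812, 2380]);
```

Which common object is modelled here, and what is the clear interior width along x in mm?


A single room. The interior width is 4672 mm.

Four walls enclosing a rectangle with a door in the front wall — a room. Outside width 5030 minus two 179 mm walls gives 4672 mm.


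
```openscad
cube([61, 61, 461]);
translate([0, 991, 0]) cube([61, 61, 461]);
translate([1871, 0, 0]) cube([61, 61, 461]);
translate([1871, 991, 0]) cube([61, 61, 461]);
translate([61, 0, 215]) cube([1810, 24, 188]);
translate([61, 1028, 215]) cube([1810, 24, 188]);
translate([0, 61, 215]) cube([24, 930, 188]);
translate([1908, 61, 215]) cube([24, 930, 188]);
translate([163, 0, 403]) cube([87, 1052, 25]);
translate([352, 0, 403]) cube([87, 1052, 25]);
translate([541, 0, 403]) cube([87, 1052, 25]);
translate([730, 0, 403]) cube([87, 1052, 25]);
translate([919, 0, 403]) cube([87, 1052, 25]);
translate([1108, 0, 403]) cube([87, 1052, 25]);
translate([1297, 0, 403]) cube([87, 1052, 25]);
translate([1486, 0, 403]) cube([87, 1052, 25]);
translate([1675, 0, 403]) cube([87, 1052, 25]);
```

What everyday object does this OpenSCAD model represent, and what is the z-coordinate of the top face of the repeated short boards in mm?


A bed frame. The slat-top height is 428 mm.

Four posts, four rails, and a row of slats — a bed frame. Slats sit on the rails at z = 215 + 188 = 403; with slat thickness 25, the top is 428 mm.


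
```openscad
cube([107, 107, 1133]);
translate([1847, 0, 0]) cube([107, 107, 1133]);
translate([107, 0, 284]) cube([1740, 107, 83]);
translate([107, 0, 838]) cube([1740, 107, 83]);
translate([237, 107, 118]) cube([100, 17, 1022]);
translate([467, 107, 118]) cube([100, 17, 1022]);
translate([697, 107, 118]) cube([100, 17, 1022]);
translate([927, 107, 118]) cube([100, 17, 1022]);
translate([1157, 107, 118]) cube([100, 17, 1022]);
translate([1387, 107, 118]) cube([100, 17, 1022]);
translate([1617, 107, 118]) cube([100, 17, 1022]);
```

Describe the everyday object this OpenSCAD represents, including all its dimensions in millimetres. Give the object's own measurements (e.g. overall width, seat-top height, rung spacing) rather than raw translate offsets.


A fence section. Two 107×107 mm posts, 1133 mm tall, stand on the floor with a clear span of 1740 mm between their inner faces. Two horizontal rails of 107×83 mm section span the gap between the posts with their undersides at z = 284 mm and z = 838 mm, flush with the posts' −y face. 7 pickets, each 100 mm wide, 17 mm thick and 1022 mm tall, are fixed to the +y face of the rails with their bottoms at z = 118 mm, spaced across the span with a 130 mm gap after the −x post and between neighbouring pickets and before the +x post.


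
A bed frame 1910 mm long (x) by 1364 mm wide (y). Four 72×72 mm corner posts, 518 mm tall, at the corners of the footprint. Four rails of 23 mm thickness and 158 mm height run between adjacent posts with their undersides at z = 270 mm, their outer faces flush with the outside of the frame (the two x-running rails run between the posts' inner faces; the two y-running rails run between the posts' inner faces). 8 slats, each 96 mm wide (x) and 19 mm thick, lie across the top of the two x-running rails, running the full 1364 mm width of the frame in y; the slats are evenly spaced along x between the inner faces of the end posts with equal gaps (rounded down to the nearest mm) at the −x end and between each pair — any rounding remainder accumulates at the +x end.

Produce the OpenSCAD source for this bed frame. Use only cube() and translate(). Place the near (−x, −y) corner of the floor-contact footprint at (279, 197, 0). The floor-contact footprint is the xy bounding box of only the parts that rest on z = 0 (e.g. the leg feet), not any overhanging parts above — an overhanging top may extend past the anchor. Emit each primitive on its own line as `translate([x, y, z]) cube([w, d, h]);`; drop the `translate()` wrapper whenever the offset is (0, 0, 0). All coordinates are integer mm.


translate([279, 197, 0]) cube([72, 72, 518]);
translate([279, 1489, 0]) cube([72, 72, 518]);
translate([2117, 197, 0]) cube([72, 72, 518]);
translate([2117, 1489, 0]) cube([72, 72, 518]);
translate([351, 197, 270]) cube([1766, 23, 158]);
translate([351, 1538, 270]) cube([1766, 23, 158]);
translate([279, 269, 270]) cube([23, 1220, 158]);
translate([2166, 269, 270]) cube([23, 1220, 158]);
translate([461, 197, 428]) cube([96, 1364, 19]);
translate([667, 197, 428]) cube([96, 1364, 19]);
translate([873, 197, 428]) cube([96, 1364, 19]);
translate([1079, 197, 428]) cube([96, 1364, 19]);
translate([1285, 197, 428]) cube([96, 1364, 19]);
translate([1491, 197, 428]) cube([96, 1364, 19]);
translate([1697, 197, 428]) cube([96, 1364, 19]);
translate([1903, 197, 428]) cube([96, 1364, 19]);


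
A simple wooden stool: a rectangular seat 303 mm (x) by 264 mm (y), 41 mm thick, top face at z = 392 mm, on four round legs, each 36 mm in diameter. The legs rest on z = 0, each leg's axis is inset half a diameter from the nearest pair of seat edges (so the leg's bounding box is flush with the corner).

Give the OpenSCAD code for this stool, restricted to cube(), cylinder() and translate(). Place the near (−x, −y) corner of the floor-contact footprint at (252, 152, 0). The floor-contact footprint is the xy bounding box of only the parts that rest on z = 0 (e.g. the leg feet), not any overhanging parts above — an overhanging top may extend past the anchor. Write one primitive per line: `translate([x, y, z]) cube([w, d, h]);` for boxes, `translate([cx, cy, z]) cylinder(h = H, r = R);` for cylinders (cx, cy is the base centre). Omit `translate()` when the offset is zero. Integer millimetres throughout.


// leg_h = 392 - 41 = 351
translate([252, 152, 351]) cube([303, 264, 41]);
translate([270, 170, 0]) cylinder(h = 351, r = 18);
translate([537, 170, 0]) cylinder(h = 351, r = 18);
translate([270, 398, 0]) cylinder(h = 351, r = 18);
translate([537, 398, 0]) cylinder(h = 351, r = 18);


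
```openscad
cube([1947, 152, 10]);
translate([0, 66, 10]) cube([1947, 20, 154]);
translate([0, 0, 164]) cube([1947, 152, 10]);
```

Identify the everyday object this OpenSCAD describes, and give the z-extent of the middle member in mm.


An I-beam. The web height is 154 mm.

Two wide flanges with a thin centred web — an I-beam. Overall 174 mm minus two 10 mm flanges gives a web of 174 − 2·10 = 154 mm.


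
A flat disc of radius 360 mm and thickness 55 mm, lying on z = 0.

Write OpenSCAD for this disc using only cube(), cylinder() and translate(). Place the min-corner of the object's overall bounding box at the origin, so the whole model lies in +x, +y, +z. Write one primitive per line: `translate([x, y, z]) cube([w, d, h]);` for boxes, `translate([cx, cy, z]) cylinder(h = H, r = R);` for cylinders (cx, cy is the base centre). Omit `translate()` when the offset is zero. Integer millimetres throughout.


translate([360, 360, 0]) cylinder(h = 55, r = 360);


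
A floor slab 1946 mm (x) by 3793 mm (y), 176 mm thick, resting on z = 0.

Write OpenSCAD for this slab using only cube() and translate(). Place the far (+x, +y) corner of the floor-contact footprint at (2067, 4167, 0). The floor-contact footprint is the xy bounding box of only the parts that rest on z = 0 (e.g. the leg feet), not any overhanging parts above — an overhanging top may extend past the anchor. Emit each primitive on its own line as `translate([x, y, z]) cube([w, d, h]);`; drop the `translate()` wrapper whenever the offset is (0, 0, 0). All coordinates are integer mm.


translate([121, 374, 0]) cube([1946, 3793, 176]);


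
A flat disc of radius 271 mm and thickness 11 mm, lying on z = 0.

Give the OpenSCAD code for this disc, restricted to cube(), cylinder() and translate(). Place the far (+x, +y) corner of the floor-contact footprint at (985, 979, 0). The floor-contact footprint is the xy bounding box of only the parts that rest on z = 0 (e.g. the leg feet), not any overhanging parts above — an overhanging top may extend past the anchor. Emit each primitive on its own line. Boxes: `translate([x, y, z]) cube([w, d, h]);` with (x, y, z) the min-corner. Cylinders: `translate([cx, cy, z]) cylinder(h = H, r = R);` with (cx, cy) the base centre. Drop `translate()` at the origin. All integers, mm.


translate([714, 708, 0]) cylinder(h = 11, r = 271);


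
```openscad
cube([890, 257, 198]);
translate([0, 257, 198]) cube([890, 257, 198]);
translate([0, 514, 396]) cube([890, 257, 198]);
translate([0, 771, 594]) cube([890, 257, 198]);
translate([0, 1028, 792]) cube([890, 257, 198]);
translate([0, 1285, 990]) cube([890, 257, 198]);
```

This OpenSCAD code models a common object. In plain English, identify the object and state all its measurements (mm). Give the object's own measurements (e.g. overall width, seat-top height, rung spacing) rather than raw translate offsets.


A straight staircase of 6 solid steps. Each step is 890 mm wide (x), 257 mm deep (y, the going) and 198 mm tall (the rise). The first step rests on the floor; each subsequent step sits one going further in +y and one rise higher in +z, directly behind and above the previous step with no overlap.


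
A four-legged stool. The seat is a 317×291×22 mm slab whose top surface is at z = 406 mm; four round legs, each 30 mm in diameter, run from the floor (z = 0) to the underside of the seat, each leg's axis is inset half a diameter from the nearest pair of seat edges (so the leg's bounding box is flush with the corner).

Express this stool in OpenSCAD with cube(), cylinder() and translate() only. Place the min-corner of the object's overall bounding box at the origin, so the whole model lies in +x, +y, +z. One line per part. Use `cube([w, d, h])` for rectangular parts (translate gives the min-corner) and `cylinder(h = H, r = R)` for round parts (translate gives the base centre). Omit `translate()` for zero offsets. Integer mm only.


translate([0, 0, 384]) cube([317, 291, 22]);
translate([15, 15, 0]) cylinder(h = 384, r = 15);
translate([302, 15, 0]) cylinder(h = 384, r = 15);
translate([15, 276, 0]) cylinder(h = 384, r = 15);
translate([302, 276, 0]) cylinder(h = 384, r = 15);


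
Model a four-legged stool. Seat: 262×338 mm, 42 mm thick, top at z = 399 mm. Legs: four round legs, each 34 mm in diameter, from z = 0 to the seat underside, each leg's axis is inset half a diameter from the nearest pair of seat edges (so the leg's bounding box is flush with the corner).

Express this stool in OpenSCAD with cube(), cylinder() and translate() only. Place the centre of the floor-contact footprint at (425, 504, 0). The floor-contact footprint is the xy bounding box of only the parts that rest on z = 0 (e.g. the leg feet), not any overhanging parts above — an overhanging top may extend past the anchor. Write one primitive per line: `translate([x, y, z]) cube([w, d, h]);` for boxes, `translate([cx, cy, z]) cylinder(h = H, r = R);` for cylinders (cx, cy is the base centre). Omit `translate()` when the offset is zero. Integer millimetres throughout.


// leg_h = 399 - 42 = 357
translate([294, 335, 357]) cube([262, 338, 42]);
translate([311, 352, 0]) cylinder(h = 357, r = 17);
translate([539, 352, 0]) cylinder(h = 357, r = 17);
translate([311, 656, 0]) cylinder(h = 357, r = 17);
translate([539, 656, 0]) cylinder(h = 357, r = 17);


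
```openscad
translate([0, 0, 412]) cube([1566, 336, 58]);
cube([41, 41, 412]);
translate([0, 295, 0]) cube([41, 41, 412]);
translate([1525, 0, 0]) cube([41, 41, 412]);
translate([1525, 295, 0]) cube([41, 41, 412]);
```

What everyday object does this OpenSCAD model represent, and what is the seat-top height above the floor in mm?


A bench. The seat-top height is 470 mm.

A long slab on four corner posts — a bench. The slab sits at z = 412 with thickness 58, so the top is 412 + 58 = 470 mm.


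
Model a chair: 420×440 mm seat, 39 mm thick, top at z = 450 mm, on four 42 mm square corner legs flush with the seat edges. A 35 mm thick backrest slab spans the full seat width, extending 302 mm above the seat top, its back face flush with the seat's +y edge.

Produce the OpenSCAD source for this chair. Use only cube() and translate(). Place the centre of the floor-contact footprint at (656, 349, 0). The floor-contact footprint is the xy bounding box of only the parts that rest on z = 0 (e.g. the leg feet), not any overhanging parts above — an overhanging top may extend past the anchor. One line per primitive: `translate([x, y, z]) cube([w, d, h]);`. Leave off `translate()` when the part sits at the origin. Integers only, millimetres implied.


translate([446, 129, 411]) cube([420, 440, 39]);
translate([446, 129, 0]) cube([42, 42, 411]);
translate([824, 129, 0]) cube([42, 42, 411]);
translate([446, 527, 0]) cube([42, 42, 411]);
translate([824, 527, 0]) cube([42, 42, 411]);
translate([446, 534, 450]) cube([420, 35, 302]);


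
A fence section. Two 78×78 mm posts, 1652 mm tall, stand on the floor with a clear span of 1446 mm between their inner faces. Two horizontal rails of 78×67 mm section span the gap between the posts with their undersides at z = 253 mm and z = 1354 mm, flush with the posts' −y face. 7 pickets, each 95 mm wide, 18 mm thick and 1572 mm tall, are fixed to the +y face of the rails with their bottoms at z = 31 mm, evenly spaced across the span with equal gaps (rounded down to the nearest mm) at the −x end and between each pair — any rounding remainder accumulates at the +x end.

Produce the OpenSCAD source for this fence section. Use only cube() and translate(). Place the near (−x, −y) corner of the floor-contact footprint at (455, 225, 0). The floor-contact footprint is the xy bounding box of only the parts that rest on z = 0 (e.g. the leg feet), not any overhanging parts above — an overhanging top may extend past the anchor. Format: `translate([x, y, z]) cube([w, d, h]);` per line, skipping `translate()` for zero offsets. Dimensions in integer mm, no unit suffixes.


translate([455, 225, 0]) cube([78, 78, 1652]);
translate([1979, 225, 0]) cube([78, 78, 1652]);
translate([533, 225, 253]) cube([1446, 78, 67]);
translate([533, 225, 1354]) cube([1446, 78, 67]);
translate([630, 303, 31]) cube([95, 18, 1572]);
translate([822, 303, 31]) cube([95, 18, 1572]);
translate([1014, 303, 31]) cube([95, 18, 1572]);
translate([1206, 303, 31]) cube([95, 18, 1572]);
translate([1398, 303, 31]) cube([95, 18, 1572]);
translate([1590, 303, 31]) cube([95, 18, 1572]);
translate([1782, 303, 31]) cube([95, 18, 1572]);


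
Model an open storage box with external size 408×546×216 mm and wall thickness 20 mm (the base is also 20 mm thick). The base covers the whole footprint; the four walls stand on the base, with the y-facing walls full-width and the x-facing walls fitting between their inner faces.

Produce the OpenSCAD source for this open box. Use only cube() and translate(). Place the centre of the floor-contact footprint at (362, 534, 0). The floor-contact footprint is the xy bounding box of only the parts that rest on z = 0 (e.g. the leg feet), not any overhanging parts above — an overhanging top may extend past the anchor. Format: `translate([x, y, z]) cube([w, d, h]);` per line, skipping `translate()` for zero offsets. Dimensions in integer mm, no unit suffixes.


translate([158, 261, 0]) cube([408, 546, 20]);
translate([158, 261, 20]) cube([408, 20, 196]);
translate([158, 787, 20]) cube([408, 20, 196]);
translate([158, 281, 20]) cube([20, 506, 196]);
translate([546, 281, 20]) cube([20, 506, 196]);


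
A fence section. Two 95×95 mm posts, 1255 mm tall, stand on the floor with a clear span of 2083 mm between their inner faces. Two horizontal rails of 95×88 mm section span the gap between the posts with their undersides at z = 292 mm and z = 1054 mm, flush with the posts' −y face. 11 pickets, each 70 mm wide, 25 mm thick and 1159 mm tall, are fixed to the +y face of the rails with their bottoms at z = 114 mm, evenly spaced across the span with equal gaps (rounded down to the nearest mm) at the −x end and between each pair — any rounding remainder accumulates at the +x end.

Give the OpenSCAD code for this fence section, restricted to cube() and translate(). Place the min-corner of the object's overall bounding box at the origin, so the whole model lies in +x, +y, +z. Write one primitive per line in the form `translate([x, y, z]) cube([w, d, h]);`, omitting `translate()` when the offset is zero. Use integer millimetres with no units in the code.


cube([95, 95, 1255]);
translate([2178, 0, 0]) cube([95, 95, 1255]);
translate([95, 0, 292]) cube([2083, 95, 88]);
translate([95, 0, 1054]) cube([2083, 95, 88]);
translate([204, 95, 114]) cube([70, 25, 1159]);
translate([383, 95, 114]) cube([70, 25, 1159]);
translate([562, 95, 114]) cube([70, 25, 1159]);
translate([741, 95, 114]) cube([70, 25, 1159]);
translate([920, 95, 114]) cube([70, 25, 1159]);
translate([1099, 95, 114]) cube([70, 25, 1159]);
translate([1278, 95, 114]) cube([70, 25, 1159]);
translate([1457, 95, 114]) cube([70, 25, 1159]);
translate([1636, 95, 114]) cube([70, 25, 1159]);
translate([1815, 95, 114]) cube([70, 25, 1159]);
translate([1994, 95, 114]) cube([70, 25, 1159]);


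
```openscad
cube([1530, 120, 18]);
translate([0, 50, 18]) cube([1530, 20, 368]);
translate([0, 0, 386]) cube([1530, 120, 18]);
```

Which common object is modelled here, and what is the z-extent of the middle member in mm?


An I-beam. The web height is 368 mm.

Two wide flanges with a thin centred web — an I-beam. Overall 404 mm minus two 18 mm flanges gives a web of 404 − 2·18 = 368 mm.


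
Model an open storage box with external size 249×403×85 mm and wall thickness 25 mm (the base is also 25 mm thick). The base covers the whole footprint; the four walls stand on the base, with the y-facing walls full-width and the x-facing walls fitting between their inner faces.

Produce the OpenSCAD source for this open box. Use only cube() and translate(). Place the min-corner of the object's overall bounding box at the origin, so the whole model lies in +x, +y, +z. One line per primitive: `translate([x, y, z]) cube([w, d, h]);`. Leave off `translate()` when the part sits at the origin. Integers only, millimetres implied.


cube([249, 403, 25]);
translate([0, 0, 25]) cube([249, 25, 60]);
translate([0, 378, 25]) cube([249, 25, 60]);
translate([0, 25, 25]) cube([25, 353, 60]);
translate([224, 25, 25]) cube([25, 353, 60]);


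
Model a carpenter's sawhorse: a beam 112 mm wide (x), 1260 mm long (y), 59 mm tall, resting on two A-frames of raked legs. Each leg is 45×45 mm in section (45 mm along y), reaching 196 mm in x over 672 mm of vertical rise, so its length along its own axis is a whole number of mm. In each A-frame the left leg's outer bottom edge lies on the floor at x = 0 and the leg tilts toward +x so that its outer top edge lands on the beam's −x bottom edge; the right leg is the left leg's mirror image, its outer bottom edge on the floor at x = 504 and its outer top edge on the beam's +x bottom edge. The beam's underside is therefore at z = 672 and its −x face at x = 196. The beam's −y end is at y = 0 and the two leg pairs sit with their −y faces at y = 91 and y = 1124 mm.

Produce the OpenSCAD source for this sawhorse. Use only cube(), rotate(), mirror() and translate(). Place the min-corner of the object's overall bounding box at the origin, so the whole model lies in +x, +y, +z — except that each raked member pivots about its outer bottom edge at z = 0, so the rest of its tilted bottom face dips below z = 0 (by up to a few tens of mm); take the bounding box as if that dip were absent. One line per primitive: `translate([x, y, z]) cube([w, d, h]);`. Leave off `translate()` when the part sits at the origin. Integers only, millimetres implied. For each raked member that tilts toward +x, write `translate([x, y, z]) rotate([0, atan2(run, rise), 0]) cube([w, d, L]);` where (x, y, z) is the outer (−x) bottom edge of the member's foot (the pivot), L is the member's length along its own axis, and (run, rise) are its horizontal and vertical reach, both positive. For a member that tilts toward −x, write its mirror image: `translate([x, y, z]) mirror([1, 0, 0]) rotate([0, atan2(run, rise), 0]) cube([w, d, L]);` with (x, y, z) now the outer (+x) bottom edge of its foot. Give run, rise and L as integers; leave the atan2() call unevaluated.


translate([196, 0, 672]) cube([112, 1260, 59]);
translate([0, 91, 0]) rotate([0, atan2(196, 672), 0]) cube([45, 45, 700]);
translate([504, 91, 0]) mirror([1, 0, 0]) rotate([0, atan2(196, 672), 0]) cube([45, 45, 700]);
translate([0, 1124, 0]) rotate([0, atan2(196, 672), 0]) cube([45, 45, 700]);
translate([504, 1124, 0]) mirror([1, 0, 0]) rotate([0, atan2(196, 672), 0]) cube([45, 45, 700]);


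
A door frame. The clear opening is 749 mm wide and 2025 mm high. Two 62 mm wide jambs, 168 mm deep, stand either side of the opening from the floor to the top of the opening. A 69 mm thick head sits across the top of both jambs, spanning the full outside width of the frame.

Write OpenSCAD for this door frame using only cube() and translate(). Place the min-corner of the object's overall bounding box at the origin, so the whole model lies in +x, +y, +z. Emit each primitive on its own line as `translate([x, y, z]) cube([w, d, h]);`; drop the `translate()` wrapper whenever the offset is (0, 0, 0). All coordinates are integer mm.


cube([62, 168, 2025]);
translate([811, 0, 0]) cube([62, 168, 2025]);
translate([0, 0, 2025]) cube([873, 168, 69]);


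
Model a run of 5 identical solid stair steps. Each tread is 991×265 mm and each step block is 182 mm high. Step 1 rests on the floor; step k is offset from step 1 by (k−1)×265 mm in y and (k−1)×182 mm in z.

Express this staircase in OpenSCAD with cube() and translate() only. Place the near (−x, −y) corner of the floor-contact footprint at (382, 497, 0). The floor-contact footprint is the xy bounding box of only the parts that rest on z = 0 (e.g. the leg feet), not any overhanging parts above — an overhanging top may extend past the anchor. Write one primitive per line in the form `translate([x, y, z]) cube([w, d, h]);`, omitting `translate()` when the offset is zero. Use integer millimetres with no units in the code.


translate([382, 497, 0]) cube([991, 265, 182]);
translate([382, 762, 182]) cube([991, 265, 182]);
translate([382, 1027, 364]) cube([991, 265, 182]);
translate([382, 1292, 546]) cube([991, 265, 182]);
translate([382, 1557, 728]) cube([991, 265, 182]);


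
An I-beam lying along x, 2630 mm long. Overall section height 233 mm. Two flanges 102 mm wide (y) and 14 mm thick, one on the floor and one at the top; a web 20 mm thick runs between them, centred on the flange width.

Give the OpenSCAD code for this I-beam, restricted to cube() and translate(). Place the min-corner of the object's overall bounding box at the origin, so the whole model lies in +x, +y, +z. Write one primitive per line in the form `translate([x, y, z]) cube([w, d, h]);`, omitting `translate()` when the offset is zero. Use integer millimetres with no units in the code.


cube([2630, 102, 14]);
translate([0, 41, 14]) cube([2630, 20, 205]);
translate([0, 0, 219]) cube([2630, 102, 14]);


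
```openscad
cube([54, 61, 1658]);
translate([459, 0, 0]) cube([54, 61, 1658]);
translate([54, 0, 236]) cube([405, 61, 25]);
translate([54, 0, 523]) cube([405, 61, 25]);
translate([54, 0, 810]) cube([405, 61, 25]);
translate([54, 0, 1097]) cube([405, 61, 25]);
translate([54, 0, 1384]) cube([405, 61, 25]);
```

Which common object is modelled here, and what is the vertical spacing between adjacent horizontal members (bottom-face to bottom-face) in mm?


A ladder. The rung spacing is 287 mm.

Two tall 54×61 posts with 5 short bars between them — a ladder. Adjacent rungs sit at z = 236 and z = 523, so the spacing is 523 − 236 = 287 mm.


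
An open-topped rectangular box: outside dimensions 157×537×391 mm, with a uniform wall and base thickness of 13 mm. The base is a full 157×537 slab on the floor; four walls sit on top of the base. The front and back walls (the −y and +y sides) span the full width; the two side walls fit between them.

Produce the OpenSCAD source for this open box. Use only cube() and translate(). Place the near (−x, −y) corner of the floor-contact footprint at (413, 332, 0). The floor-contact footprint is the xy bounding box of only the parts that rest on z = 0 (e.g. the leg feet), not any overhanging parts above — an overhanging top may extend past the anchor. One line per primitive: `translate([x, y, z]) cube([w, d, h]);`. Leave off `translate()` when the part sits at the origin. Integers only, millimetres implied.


translate([413, 332, 0]) cube([157, 537, 13]);
translate([413, 332, 13]) cube([157, 13, 378]);
translate([413, 856, 13]) cube([157, 13, 378]);
translate([413, 345, 13]) cube([13, 511, 378]);
translate([557, 345, 13]) cube([13, 511, 378]);


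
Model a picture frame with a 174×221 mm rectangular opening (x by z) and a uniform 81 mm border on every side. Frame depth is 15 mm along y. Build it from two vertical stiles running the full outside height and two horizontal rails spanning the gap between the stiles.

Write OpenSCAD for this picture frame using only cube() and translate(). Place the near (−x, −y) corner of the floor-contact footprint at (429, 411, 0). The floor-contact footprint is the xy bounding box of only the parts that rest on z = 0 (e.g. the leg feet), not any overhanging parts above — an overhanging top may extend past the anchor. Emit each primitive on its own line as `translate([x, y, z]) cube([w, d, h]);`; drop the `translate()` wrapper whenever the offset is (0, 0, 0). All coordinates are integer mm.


translate([429, 411, 0]) cube([81, 15, 383]);
translate([684, 411, 0]) cube([81, 15, 383]);
translate([510, 411, 0]) cube([174, 15, 81]);
translate([510, 411, 302]) cube([174, 15, 81]);


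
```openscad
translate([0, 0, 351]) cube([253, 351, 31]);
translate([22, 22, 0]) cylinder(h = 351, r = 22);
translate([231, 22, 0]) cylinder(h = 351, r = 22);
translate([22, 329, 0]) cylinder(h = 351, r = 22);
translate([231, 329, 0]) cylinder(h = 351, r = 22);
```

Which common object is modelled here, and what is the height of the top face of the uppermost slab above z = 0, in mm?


A stool. The seat height is 382 mm.

A 253×351×31 slab at z = 351 on four corner cylinders — a stool. The seat top is 351 + 31 = 382 mm.


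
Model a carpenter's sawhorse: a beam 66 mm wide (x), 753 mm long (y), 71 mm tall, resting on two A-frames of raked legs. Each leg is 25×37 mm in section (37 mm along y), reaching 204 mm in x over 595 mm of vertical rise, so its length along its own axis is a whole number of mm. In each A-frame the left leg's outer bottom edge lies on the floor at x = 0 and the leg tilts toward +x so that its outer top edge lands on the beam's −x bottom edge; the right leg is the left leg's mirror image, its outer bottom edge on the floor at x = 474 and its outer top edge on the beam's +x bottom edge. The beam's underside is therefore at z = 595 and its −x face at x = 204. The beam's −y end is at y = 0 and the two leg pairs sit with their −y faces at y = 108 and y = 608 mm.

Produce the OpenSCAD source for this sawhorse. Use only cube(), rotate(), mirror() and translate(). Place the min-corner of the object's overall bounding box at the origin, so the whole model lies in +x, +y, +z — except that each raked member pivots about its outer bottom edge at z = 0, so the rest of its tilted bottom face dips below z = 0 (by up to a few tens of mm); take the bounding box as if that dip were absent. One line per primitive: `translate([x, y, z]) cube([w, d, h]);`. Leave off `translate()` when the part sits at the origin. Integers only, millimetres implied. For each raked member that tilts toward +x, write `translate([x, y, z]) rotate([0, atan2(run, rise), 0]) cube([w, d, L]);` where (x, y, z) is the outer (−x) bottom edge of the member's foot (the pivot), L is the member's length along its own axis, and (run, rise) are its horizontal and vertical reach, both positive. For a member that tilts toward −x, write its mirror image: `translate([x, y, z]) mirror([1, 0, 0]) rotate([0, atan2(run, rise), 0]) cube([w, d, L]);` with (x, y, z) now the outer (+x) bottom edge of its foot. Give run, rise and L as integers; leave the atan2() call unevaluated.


// leg length = √(204² + 595²) = 629
// right-leg outer foot x = 2·204 + 66 = 474
// beam min-corner = (204, 0, 595)
translate([204, 0, 595]) cube([66, 753, 71]);
translate([0, 108, 0]) rotate([0, atan2(204, 595), 0]) cube([25, 37, 629]);
translate([474, 108, 0]) mirror([1, 0, 0]) rotate([0, atan2(204, 595), 0]) cube([25, 37, 629]);
translate([0, 608, 0]) rotate([0, atan2(204, 595), 0]) cube([25, 37, 629]);
translate([474, 608, 0]) mirror([1, 0, 0]) rotate([0, atan2(204, 595), 0]) cube([25, 37, 629]);


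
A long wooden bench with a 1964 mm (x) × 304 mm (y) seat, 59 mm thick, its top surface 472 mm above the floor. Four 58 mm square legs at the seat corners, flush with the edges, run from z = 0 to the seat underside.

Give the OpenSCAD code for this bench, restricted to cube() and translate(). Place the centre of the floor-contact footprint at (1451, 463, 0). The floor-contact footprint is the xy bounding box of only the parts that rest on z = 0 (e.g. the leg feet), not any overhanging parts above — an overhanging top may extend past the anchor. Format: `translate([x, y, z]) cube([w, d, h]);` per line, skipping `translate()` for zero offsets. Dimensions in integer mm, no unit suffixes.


translate([469, 311, 413]) cube([1964, 304, 59]);
translate([469, 311, 0]) cube([58, 58, 413]);
translate([469, 557, 0]) cube([58, 58, 413]);
translate([2375, 311, 0]) cube([58, 58, 413]);
translate([2375, 557, 0]) cube([58, 58, 413]);


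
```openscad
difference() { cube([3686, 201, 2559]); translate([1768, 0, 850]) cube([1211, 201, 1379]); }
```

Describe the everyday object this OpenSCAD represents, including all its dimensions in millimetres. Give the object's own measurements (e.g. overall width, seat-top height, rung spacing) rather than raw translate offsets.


A wall 3686 mm long (x), 201 mm thick (y), 2559 mm tall, with a rectangular window opening cut through it. The opening is 1211 mm wide and 1379 mm tall; its sill is at z = 850 mm and its near (−x) edge is 1768 mm from the wall's −x end. The opening passes through the full wall thickness.


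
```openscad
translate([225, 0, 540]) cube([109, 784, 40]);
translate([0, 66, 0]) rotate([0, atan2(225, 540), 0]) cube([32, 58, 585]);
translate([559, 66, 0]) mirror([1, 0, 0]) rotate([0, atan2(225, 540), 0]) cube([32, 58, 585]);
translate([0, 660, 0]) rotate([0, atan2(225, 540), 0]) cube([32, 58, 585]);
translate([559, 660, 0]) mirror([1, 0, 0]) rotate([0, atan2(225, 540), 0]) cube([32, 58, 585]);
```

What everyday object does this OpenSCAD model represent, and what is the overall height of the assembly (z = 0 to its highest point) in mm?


A sawhorse. The overall height is 580 mm.

A beam across two mirrored pairs of raked legs — a sawhorse. The beam's underside is at z = 540 (matching the legs' vertical rise in atan2(225, 540)) and the beam is 40 mm tall, so its top is at 540 + 40 = 580 mm. The raked legs top out at the beam's underside, so that is the highest point.


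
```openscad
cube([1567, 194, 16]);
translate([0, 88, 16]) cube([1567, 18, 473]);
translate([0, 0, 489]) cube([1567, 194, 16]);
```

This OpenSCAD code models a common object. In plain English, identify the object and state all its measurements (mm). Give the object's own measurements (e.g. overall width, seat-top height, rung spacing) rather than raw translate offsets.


An I-beam lying along x, 1567 mm long. Overall section height 505 mm. Two flanges 194 mm wide (y) and 16 mm thick, one on the floor and one at the top; a web 18 mm thick runs between them, centred on the flange width.


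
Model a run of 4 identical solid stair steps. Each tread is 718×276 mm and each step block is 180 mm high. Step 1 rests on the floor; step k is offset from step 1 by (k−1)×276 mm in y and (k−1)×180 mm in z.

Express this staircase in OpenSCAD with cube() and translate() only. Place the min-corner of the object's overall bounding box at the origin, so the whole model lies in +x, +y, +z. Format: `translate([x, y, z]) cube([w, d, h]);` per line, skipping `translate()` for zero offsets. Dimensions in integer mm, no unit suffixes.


cube([718, 276, 180]);
translate([0, 276, 180]) cube([718, 276, 180]);
translate([0, 552, 360]) cube([718, 276, 180]);
translate([0, 828, 540]) cube([718, 276, 180]);


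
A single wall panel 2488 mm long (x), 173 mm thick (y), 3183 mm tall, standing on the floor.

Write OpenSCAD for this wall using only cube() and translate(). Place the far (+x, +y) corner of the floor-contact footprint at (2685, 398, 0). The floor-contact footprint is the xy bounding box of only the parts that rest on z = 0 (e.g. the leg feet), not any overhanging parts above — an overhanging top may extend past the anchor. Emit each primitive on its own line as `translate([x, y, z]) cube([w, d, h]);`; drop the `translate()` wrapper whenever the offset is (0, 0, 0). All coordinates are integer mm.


translate([197, 225, 0]) cube([2488, 173, 3183]);


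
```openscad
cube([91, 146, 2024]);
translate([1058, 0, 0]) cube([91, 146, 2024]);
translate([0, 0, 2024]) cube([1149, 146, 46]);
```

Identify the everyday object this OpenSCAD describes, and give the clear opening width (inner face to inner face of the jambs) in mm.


A door frame. The clear opening width is 967 mm.

Two 2024 mm tall posts with a header on top — a door frame. The left jamb is 91 mm wide at x = 0; the right jamb starts at x = 1058. The clear opening is 1058 − 91 = 967 mm.


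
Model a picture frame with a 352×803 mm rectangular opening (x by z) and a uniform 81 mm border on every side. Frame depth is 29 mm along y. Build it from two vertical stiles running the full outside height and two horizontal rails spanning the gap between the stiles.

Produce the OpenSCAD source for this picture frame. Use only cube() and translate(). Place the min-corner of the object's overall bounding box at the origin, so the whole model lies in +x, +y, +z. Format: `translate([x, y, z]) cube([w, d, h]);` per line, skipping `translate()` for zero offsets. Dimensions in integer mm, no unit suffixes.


cube([81, 29, 965]);
translate([433, 0, 0]) cube([81, 29, 965]);
translate([81, 0, 0]) cube([352, 29, 81]);
translate([81, 0, 884]) cube([352, 29, 81]);


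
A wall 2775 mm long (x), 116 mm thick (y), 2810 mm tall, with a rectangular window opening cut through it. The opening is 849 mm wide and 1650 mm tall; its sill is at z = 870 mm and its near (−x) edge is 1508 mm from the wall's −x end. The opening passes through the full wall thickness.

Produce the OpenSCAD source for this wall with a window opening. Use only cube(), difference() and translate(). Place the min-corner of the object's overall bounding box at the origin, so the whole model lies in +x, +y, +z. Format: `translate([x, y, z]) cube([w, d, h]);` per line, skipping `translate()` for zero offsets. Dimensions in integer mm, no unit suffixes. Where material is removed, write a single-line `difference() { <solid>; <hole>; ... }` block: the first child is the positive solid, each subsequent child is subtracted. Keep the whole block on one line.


difference() { cube([2775, 116, 2810]); translate([1508, 0, 870]) cube([849, 116, 1650]); }


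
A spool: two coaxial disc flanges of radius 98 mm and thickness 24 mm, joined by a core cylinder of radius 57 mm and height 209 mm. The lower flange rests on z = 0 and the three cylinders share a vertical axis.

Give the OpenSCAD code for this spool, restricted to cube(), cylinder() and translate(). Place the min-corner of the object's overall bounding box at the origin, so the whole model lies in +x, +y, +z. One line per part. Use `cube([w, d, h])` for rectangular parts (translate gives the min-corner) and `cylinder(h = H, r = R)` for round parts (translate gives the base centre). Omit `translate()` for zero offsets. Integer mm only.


translate([98, 98, 0]) cylinder(h = 24, r = 98);
translate([98, 98, 24]) cylinder(h = 209, r = 57);
translate([98, 98, 233]) cylinder(h = 24, r = 98);


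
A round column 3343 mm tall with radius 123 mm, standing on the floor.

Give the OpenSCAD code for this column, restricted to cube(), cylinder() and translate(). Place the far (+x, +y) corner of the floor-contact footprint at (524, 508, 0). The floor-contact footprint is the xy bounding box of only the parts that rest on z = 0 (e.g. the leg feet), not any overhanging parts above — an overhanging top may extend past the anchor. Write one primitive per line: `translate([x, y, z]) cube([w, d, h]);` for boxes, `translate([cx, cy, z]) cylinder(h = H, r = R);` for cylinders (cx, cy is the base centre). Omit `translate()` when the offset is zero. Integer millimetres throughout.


translate([401, 385, 0]) cylinder(h = 3343, r = 123);


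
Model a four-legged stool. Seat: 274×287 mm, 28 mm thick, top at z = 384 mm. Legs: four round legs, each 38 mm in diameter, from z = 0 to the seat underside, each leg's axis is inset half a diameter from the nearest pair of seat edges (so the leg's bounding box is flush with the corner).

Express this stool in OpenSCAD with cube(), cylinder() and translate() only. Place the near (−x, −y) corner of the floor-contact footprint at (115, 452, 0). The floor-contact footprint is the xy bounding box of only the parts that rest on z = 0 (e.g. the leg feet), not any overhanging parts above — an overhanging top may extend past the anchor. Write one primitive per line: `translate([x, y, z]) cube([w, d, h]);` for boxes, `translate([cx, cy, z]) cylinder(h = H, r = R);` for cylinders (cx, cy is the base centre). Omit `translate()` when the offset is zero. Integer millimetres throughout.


translate([115, 452, 356]) cube([274, 287, 28]);
translate([134, 471, 0]) cylinder(h = 356, r = 19);
translate([370, 471, 0]) cylinder(h = 356, r = 19);
translate([134, 720, 0]) cylinder(h = 356, r = 19);
translate([370, 720, 0]) cylinder(h = 356, r = 19);


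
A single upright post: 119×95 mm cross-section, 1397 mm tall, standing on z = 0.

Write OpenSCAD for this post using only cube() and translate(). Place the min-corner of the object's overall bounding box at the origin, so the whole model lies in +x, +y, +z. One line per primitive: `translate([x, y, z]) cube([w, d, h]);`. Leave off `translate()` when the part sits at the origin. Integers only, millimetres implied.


cube([119, 95, 1397]);
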